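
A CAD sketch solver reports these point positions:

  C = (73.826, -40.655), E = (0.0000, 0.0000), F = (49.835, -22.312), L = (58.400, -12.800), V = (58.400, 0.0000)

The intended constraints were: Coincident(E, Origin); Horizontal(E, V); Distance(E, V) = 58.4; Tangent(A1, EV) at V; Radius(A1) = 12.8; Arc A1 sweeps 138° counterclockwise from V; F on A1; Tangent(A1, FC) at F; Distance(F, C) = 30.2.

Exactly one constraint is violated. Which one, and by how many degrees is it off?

Tangent(A1, FC) at F — off by 4.60°.

E = (0.00, 0.00) ✓; E.y = 0.00, V.y = 0.00 ✓; |EV| = 58.40 ✓; ∠(LV, VE) = 90.00° ✓; |LV| = 12.80 ✓; bearing(L→F) − bearing(L→V) = 138.0° ✓; |LF| = 12.80 ✓; ∠(LF, FC) = 85.40° ✗; |FC| = 30.20 ✓.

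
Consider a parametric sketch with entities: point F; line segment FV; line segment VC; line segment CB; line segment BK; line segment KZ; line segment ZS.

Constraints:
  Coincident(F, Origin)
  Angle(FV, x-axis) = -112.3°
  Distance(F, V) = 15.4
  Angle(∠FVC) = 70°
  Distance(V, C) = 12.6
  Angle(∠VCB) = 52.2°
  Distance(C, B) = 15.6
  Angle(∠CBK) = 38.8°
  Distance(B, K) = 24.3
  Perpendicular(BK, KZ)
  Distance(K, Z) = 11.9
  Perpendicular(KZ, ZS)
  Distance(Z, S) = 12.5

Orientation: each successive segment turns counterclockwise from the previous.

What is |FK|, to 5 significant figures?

26.574

F is at the origin; FV runs at -112.3° with length 15.4, so V = (-5.8436, -14.248). ∠FVC = 70.0° gives VC at -2.3000° from the x-axis; with |VC| = 12.6, C = (6.7462, -14.754). ∠VCB = 52.2° gives CB at 125.50° from the x-axis; with |CB| = 15.6, B = (-2.3127, -2.0537). ∠CBK = 38.8° gives BK at -93.300° from the x-axis; with |BK| = 24.3, K = (-3.7115, -26.313). Then |FK| = |K − F| = 26.574.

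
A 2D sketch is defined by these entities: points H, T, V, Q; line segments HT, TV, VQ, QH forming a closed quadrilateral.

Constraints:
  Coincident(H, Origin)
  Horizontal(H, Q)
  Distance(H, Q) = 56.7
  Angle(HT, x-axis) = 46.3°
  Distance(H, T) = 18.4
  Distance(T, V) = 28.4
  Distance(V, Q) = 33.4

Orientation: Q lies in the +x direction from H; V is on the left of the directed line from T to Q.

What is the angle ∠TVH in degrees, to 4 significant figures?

6.597°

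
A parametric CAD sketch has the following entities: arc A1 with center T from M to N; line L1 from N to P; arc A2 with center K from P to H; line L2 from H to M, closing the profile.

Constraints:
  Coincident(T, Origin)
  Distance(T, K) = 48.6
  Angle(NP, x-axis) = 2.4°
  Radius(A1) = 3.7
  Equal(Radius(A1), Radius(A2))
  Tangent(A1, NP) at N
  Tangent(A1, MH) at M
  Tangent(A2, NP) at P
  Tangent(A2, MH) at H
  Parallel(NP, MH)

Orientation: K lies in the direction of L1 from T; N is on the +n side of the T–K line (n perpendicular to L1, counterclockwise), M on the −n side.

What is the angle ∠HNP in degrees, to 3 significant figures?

8.66°

The slot axis is L1's direction at 2.4°, so u = (cos 2.4°, sin 2.4°) = (0.999, 0.0419) and n = (−sin 2.4°, cos 2.4°) = (-0.0419, 0.999). T is at the origin and K lies 48.6 along u from T, so K = 48.6·u = (48.6, 2.04). Tangency of A1 to both parallel lines with radius 3.7 puts N and M at T ± 3.7·n: N = (-0.155, 3.70), M = (0.155, -3.70). Equal radii place P and H the same way about K: P = K + 3.7·n = (48.4, 5.73), H = K − 3.7·n = (48.7, -1.66). Then cos ∠HNP = NH·NP / (|NH||NP|), giving 8.66°.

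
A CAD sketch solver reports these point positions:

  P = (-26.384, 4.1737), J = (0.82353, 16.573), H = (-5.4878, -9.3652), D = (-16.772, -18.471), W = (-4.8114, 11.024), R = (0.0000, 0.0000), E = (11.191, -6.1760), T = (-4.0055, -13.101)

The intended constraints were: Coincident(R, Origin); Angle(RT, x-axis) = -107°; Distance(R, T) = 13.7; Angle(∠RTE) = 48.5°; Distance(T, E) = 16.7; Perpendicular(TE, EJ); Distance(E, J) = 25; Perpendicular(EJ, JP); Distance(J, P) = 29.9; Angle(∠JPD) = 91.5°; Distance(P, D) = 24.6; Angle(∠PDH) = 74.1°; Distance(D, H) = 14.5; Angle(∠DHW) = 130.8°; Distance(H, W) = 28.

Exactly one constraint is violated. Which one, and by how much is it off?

Distance(H, W) = 28 — off by 7.60.

R = (0.00, 0.00) ✓; RT at -107.0° ✓; |RT| = 13.70 ✓; ∠RTE = 48.50° ✓; |TE| = 16.70 ✓; ∠(TE, EJ) = 90.00° ✓; |EJ| = 25.00 ✓; ∠(EJ, JP) = 90.00° ✓; |JP| = 29.90 ✓; ∠JPD = 91.50° ✓; |PD| = 24.60 ✓; ∠PDH = 74.10° ✓; |DH| = 14.50 ✓; ∠DHW = 130.8° ✓; |HW| = 20.40 ✗.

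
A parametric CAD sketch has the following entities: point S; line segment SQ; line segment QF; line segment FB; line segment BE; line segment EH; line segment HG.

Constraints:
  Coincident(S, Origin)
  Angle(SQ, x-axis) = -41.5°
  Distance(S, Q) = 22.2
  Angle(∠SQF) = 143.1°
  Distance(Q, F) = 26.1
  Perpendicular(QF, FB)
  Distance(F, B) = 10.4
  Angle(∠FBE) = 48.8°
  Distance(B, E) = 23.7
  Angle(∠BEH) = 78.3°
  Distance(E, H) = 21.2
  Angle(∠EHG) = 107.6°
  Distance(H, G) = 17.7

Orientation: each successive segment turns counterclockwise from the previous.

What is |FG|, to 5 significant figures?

15.596

S is at the origin; SQ runs at -41.5° with length 22.2, so Q = (16.627, -14.710). ∠SQF = 143.1° gives QF at -4.6000° from the x-axis; with |QF| = 26.1, F = (42.643, -16.803). QF is perpendicular to FB, so FB runs at 85.400°; with |FB| = 10.4, B = (43.477, -6.4369). ∠FBE = 48.8° gives BE at -143.40° from the x-axis; with |BE| = 23.7, E = (24.450, -20.567). ∠BEH = 78.3° gives EH at -41.700° from the x-axis; with |EH| = 21.2, H = (40.279, -34.670). ∠EHG = 107.6° gives HG at 30.700° from the x-axis; with |HG| = 17.7, G = (55.498, -25.634). Then |FG| = |G − F| = 15.596.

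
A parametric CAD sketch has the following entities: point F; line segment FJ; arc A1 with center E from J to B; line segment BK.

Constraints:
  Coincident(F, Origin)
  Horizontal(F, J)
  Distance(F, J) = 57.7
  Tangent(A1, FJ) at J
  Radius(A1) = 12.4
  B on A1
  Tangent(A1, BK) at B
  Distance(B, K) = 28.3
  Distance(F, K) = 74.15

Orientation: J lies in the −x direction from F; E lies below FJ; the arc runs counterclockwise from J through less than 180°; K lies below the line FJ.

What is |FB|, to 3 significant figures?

71.3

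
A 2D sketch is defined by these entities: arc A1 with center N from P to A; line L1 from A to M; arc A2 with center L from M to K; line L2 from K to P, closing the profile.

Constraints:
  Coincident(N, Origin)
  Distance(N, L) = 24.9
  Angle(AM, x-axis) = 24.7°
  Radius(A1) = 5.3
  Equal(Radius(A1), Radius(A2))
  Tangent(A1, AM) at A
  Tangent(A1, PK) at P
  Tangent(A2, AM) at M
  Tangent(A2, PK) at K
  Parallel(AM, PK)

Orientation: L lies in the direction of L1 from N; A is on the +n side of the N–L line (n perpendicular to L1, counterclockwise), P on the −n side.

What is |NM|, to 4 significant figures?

25.46

The slot axis is L1's direction at 24.7°, so u = (cos 24.7°, sin 24.7°) = (0.9085, 0.4179) and n = (−sin 24.7°, cos 24.7°) = (-0.4179, 0.9085). N is at the origin and L lies 24.9 along u from N, so L = 24.9·u = (22.62, 10.40). Tangency of A1 to both parallel lines with radius 5.3 puts A and P at N ± 5.3·n: A = (-2.215, 4.815), P = (2.215, -4.815). Equal radii place M and K the same way about L: M = L + 5.3·n = (20.41, 15.22), K = L − 5.3·n = (24.84, 5.590). Then |NM| = |M − N| = 25.46.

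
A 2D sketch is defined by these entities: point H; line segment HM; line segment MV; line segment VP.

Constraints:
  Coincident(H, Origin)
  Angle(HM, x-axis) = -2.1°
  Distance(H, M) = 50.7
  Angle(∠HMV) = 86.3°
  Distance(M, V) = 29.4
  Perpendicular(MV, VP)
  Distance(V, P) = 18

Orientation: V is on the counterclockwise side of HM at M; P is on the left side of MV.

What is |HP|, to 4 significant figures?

41.77

H is at the origin; HM runs at -2.1° with length 50.7, so M = 50.7·(cos -2.1°, sin -2.1°) = (50.67, -1.858). ∠HMV = 86.3°, so MV runs at -2.1° + (180° − 86.3°) = 91.60° from the x-axis; with |MV| = 29.4, V = M + 29.4·(cos 91.60°, sin 91.60°) = (49.85, 27.53). MV ⟂ VP; with |VP| = 18.0 on the left of MV, P = V + 18.0·(-0.9996, -0.02792) = (31.85, 27.03). Then |HP| = |P − H| = 41.77.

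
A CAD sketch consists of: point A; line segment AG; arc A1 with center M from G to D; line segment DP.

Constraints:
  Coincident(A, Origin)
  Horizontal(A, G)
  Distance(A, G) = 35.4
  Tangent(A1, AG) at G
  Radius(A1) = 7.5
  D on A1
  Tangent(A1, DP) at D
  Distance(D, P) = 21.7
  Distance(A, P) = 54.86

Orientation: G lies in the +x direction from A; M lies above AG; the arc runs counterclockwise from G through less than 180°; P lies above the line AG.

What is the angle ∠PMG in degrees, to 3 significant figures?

147°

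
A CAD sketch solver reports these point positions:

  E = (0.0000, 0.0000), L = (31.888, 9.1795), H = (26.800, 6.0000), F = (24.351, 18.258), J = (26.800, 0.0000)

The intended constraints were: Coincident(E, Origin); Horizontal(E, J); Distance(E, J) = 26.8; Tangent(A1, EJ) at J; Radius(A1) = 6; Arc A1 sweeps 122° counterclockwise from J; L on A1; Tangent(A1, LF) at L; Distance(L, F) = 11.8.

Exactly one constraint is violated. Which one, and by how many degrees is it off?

Tangent(A1, LF) at L — off by 7.70°.

E = (0.00, 0.00) ✓; E.y = 0.00, J.y = 0.00 ✓; |EJ| = 26.80 ✓; ∠(HJ, JE) = 90.00° ✓; |HJ| = 6.000 ✓; bearing(H→L) − bearing(H→J) = 122.0° ✓; |HL| = 6.000 ✓; ∠(HL, LF) = 82.30° ✗; |LF| = 11.80 ✓.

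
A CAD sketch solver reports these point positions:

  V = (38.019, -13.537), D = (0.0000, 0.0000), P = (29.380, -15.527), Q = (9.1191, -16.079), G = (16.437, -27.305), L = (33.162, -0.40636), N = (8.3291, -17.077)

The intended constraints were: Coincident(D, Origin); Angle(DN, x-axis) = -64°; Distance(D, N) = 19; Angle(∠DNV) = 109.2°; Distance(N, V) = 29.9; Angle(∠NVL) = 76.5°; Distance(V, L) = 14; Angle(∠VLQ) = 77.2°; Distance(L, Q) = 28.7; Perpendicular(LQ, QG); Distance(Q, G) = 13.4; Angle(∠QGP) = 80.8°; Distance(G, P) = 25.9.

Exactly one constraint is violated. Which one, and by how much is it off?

Distance(G, P) = 25.9 — off by 8.40.

D = (0.00, 0.00) ✓; DN at -64.00° ✓; |DN| = 19.00 ✓; ∠DNV = 109.2° ✓; |NV| = 29.90 ✓; ∠NVL = 76.50° ✓; |VL| = 14.00 ✓; ∠VLQ = 77.20° ✓; |LQ| = 28.70 ✓; ∠(LQ, QG) = 90.00° ✓; |QG| = 13.40 ✓; ∠QGP = 80.80° ✓; |GP| = 17.50 ✗.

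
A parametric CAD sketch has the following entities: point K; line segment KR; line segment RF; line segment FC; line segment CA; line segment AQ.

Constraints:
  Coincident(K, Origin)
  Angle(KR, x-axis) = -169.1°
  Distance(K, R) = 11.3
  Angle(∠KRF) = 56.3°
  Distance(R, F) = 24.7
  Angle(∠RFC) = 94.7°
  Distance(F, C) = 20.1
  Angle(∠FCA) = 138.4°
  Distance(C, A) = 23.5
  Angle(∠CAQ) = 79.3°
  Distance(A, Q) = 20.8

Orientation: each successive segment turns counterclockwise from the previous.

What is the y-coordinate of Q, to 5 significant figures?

15.613

K is at the origin; KR runs at -169.1° with length 11.3, so R = (-11.096, -2.1368). ∠KRF = 56.3° gives RF at -45.400° from the x-axis; with |RF| = 24.7, F = (6.2470, -19.724). ∠RFC = 94.7° gives FC at 39.900° from the x-axis; with |FC| = 20.1, C = (21.667, -6.8307). ∠FCA = 138.4° gives CA at 81.500° from the x-axis; with |CA| = 23.5, A = (25.141, 16.411). ∠CAQ = 79.3° gives AQ at -177.80° from the x-axis; with |AQ| = 20.8, Q = (4.3559, 15.613). So Q.y = 15.613.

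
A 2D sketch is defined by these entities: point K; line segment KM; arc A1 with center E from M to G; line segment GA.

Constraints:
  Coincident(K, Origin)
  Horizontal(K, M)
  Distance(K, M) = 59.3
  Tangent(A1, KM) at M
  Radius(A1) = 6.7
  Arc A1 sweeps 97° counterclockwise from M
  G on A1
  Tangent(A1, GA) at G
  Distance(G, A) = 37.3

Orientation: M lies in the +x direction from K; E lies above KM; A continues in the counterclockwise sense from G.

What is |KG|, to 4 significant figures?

66.38

K is at the origin; K and M share the same y with |KM| = 59.3 and M on the +x side, so M = (59.30, 0.000). Tangency of A1 to KM means the radius EM is perpendicular to KM, so E = M + (0, 6.7) = (59.30, 6.700). On A1, M sits at bearing -90° from E; a 97° counterclockwise sweep puts G at bearing 7°, so G = E + 6.7·(cos 7°, sin 7°) = (65.95, 7.517). Then |KG| = |G − K| = 66.38.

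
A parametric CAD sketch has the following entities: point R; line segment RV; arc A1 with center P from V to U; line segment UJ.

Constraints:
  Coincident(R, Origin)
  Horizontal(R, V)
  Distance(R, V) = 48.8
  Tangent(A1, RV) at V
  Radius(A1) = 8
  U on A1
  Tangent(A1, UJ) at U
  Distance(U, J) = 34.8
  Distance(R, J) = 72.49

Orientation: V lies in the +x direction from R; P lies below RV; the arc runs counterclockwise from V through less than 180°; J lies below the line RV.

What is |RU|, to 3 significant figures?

43.5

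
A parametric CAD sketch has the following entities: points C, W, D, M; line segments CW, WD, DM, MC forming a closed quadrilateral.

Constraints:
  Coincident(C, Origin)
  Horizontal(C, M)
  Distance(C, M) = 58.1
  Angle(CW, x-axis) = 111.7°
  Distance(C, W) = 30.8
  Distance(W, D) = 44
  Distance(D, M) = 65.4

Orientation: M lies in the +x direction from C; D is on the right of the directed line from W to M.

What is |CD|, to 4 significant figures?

15.99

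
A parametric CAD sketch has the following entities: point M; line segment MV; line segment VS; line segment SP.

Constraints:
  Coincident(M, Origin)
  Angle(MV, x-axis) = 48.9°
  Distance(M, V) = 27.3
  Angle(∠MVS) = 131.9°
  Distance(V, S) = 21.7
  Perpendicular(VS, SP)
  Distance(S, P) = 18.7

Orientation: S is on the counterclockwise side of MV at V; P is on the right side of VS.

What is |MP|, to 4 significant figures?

55.83

M is at the origin; MV runs at 48.9° with length 27.3, so V = 27.3·(cos 48.9°, sin 48.9°) = (17.95, 20.57). ∠MVS = 131.9°, so VS runs at 48.9° + (180° − 131.9°) = 97.00° from the x-axis; with |VS| = 21.7, S = V + 21.7·(cos 97.00°, sin 97.00°) = (15.30, 42.11). The perpendicularity gives SP at right angles to VS; with |SP| = 18.7 on the right of VS, P = S + 18.7·(0.9925, 0.1219) = (33.86, 44.39). Then |MP| = |P − M| = 55.83.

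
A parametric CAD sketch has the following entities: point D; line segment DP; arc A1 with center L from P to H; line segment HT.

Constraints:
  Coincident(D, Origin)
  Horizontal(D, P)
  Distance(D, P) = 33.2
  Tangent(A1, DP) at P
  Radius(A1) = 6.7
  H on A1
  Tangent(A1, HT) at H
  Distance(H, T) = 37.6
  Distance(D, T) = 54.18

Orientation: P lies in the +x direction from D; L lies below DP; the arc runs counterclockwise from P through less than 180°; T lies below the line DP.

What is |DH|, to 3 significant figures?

27.5

Checks: D.y = 0.00, P.y = 0.00 ✓; ∠(LP, PD) = 90.00° ✓; |LH| = 6.700 ✓; ∠(LH, HT) = 90.00° ✓; |HT| = 37.60 ✓; |DT| = 54.18 ✓.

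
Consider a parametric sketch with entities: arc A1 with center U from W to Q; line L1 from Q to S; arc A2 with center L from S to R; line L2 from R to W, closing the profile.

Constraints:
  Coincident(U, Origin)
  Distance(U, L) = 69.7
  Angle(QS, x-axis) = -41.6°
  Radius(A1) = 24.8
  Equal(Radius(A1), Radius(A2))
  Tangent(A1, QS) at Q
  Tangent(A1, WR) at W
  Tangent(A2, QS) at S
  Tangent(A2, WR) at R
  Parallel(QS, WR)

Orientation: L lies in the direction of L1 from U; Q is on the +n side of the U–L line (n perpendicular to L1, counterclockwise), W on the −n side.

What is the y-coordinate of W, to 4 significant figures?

-18.55

U is at the origin and L lies 69.7 along u from U, so L = 69.7·u = (52.12, -46.28). Tangency of A1 to both parallel lines with radius 24.8 puts Q and W at U ± 24.8·n: Q = (16.47, 18.55), W = (-16.47, -18.55). So W.y = -18.55.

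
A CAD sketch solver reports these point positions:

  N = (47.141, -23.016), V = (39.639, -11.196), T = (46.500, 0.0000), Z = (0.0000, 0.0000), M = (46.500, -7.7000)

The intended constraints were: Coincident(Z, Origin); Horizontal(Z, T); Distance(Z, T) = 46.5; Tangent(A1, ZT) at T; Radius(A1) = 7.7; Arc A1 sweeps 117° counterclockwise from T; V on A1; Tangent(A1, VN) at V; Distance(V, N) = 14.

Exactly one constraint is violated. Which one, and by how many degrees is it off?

Tangent(A1, VN) at V — off by 5.40°.

Z = (0.00, 0.00) ✓; Z.y = 0.00, T.y = 0.00 ✓; |ZT| = 46.50 ✓; ∠(MT, TZ) = 90.00° ✓; |MT| = 7.700 ✓; bearing(M→V) − bearing(M→T) = 117.0° ✓; |MV| = 7.700 ✓; ∠(MV, VN) = 84.60° ✗; |VN| = 14.00 ✓.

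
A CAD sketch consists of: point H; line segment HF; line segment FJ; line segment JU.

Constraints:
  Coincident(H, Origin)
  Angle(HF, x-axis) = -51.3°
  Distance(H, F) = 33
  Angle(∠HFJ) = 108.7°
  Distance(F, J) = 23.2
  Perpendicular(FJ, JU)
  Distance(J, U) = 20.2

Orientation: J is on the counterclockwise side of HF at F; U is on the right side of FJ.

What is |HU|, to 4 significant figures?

61.56

H is at the origin; HF runs at -51.3° with length 33.0, so F = 33.0·(cos -51.3°, sin -51.3°) = (20.63, -25.75). ∠HFJ = 108.7°, so FJ runs at -51.3° + (180° − 108.7°) = 20.00° from the x-axis; with |FJ| = 23.2, J = F + 23.2·(cos 20.00°, sin 20.00°) = (42.43, -17.82). FJ is perpendicular to JU; with |JU| = 20.2 on the right of FJ, U = J + 20.2·(0.3420, -0.9397) = (49.34, -36.80). Then |HU| = |U − H| = 61.56.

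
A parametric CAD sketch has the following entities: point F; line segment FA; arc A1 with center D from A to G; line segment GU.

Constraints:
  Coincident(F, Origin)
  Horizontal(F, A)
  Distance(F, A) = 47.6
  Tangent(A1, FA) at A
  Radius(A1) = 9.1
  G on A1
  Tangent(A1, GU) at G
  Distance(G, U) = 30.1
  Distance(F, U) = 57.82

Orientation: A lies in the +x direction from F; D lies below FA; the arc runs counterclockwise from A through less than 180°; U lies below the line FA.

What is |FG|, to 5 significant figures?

39.845

F is at the origin; FA is horizontal with |FA| = 47.6 and A on the +x side, so A = (47.600, 0.0000). Tangency of A1 to FA means the radius DA is perpendicular to FA, so D = A + (0, -9.1) = (47.600, -9.1000). Since DG ⟂ GU (tangency), |DU| = √(9.1² + 30.1²) = 31.446 regardless of where G sits on A1. So U lies on both circle(F, 57.82) and circle(D, 31.446); the below-FA intersection is U = (41.754, -39.997). G is the foot of the tangent from U: G = (38.552, -10.068).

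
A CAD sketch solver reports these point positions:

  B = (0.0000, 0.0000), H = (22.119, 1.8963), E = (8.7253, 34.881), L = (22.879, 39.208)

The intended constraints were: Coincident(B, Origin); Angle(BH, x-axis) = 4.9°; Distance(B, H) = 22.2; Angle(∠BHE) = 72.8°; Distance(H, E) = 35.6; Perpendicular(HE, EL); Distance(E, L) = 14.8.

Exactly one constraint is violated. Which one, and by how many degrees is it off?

Perpendicular(HE, EL) — off by 5.10°.

B = (0.00, 0.00) ✓; BH at 4.900° ✓; |BH| = 22.20 ✓; ∠BHE = 72.80° ✓; |HE| = 35.60 ✓; ∠(HE, EL) = 95.10° ✗; |EL| = 14.80 ✓.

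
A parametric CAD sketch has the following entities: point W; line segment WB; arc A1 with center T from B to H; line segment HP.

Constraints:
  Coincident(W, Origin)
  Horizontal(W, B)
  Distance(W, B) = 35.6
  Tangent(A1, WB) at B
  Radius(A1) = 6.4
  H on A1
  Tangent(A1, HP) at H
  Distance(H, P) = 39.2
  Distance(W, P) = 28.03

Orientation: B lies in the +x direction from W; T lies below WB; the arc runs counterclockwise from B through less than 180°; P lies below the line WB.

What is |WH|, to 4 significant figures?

31.35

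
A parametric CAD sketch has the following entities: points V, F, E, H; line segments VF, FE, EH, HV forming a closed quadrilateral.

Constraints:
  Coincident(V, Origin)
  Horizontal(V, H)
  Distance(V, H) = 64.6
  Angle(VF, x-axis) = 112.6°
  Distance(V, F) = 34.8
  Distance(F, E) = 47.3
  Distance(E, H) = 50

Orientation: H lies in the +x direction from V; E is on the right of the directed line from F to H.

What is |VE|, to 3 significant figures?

16.0

Checks: |FE| = 47.30 ✓; |EH| = 50.00 ✓.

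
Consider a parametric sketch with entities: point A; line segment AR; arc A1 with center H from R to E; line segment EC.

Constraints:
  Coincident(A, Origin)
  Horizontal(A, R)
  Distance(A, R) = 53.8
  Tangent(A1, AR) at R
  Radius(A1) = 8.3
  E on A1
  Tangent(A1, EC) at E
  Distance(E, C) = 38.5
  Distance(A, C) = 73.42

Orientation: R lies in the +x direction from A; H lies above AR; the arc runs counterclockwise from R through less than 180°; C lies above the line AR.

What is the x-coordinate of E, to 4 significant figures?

61.99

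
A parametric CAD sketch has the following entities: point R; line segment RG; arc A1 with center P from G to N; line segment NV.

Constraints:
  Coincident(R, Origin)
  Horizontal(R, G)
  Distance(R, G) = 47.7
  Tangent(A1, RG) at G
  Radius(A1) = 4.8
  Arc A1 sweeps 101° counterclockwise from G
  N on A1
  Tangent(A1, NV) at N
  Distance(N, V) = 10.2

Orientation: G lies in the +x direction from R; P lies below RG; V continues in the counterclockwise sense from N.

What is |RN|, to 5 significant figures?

43.367

Tangency of A1 to RG means the radius PG is perpendicular to RG, so P = G + (0, -4.8) = (47.700, -4.8000). On A1, G sits at bearing 90° from P; a 101° counterclockwise sweep puts N at bearing 191°, so N = P + 4.8·(cos 191°, sin 191°) = (42.988, -5.7159). Then |RN| = |N − R| = 43.367.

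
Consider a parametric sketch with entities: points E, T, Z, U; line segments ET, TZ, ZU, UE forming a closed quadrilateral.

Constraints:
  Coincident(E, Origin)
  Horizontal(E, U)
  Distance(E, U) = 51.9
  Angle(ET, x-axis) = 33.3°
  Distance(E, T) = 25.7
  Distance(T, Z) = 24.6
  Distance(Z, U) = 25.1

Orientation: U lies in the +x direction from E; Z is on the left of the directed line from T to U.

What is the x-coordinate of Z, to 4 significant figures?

44.07

E is at the origin; EU is horizontal with |EU| = 51.9 and U in +x, so U = (51.9, 0). ET runs at 33.3° with |ET| = 25.7, so T = (21.48, 14.11). Z is determined by |TZ| = 24.6 and |ZU| = 25.1 together: it lies at the intersection of circle(T, 24.6) and circle(U, 25.1). With |TU| = 33.53, the foot of the radical line on TU is 16.40 from T and the perpendicular offset is √(24.6² − 16.40²) = 18.34. Taking the left-of-TU solution: Z = (44.07, 23.85).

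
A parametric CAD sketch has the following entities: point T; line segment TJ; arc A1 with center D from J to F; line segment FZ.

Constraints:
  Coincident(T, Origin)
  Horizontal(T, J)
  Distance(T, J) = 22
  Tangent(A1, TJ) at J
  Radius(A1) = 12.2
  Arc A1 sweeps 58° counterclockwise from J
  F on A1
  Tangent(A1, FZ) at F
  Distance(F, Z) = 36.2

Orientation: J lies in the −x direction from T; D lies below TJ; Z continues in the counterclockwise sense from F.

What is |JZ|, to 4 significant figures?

46.90

T is at the origin; T and J share the same y with |TJ| = 22.0 and J on the −x side, so J = (-22.00, 0.000). Tangency of A1 to TJ means the radius DJ is perpendicular to TJ, so D = J + (0, -12.2) = (-22.00, -12.20). On A1, J sits at bearing 90° from D; a 58° counterclockwise sweep puts F at bearing 148°, so F = D + 12.2·(cos 148°, sin 148°) = (-32.35, -5.735). Tangency of A1 to FZ means the radius DF is perpendicular to FZ, so FZ runs along (−sin 148°, cos 148°); with |FZ| = 36.2, Z = (-51.53, -36.43). Then |JZ| = |Z − J| = 46.90.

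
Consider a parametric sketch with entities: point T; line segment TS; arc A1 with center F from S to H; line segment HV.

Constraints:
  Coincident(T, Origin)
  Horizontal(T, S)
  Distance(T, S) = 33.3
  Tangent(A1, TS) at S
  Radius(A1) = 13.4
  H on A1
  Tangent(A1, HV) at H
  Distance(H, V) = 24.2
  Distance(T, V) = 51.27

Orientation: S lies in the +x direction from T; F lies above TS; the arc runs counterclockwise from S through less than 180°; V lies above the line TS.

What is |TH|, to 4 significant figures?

49.08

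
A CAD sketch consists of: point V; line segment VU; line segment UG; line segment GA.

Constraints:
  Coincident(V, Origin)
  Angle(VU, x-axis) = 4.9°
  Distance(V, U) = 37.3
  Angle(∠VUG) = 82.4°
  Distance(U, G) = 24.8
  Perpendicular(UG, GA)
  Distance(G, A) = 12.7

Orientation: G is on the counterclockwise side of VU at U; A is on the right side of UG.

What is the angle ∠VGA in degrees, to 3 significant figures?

152°

∠VUG = 82.4°, so UG runs at 4.9° + (180° − 82.4°) = 102° from the x-axis; with |UG| = 24.8, G = U + 24.8·(cos 102°, sin 102°) = (31.8, 27.4). UG ⟂ GA; with |GA| = 12.7 on the right of UG, A = G + 12.7·(0.976, 0.216) = (44.2, 30.1). Then cos ∠VGA = GV·GA / (|GV||GA|), giving 152°.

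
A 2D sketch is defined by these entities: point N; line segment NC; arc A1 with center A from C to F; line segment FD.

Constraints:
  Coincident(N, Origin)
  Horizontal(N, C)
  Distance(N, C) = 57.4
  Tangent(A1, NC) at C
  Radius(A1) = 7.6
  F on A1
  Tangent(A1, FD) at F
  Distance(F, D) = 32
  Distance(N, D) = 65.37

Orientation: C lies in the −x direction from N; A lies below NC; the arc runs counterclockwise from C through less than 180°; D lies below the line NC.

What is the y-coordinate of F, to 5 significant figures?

-10.609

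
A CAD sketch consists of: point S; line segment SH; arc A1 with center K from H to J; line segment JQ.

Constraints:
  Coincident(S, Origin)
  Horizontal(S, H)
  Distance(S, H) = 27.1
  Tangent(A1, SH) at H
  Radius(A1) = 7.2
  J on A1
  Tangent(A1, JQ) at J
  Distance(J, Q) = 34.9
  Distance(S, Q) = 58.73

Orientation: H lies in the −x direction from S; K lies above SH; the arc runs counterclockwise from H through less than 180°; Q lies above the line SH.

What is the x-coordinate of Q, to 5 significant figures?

-44.548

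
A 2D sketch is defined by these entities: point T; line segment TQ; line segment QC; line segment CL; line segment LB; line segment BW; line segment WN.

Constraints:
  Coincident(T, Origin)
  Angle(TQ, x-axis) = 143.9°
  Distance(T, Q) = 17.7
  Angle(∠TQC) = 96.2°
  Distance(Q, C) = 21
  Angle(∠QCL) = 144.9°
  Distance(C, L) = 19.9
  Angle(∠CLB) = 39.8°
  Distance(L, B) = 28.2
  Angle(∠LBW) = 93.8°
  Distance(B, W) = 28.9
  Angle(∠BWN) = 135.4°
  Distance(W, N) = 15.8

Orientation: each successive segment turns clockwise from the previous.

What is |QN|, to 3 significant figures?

31.0

T is at the origin; TQ runs at 143.9° with length 17.7, so Q = (-14.3, 10.4). ∠TQC = 96.2° gives QC at 60.1° from the x-axis; with |QC| = 21.0, C = (-3.83, 28.6). ∠QCL = 144.9° gives CL at 25.0° from the x-axis; with |CL| = 19.9, L = (14.2, 37.0). ∠CLB = 39.8° gives LB at -115° from the x-axis; with |LB| = 28.2, B = (2.20, 11.5). ∠LBW = 93.8° gives BW at 159° from the x-axis; with |BW| = 28.9, W = (-24.7, 22.1). ∠BWN = 135.4° gives WN at 114° from the x-axis; with |WN| = 15.8, N = (-31.1, 36.5). Then |QN| = |N − Q| = 31.0.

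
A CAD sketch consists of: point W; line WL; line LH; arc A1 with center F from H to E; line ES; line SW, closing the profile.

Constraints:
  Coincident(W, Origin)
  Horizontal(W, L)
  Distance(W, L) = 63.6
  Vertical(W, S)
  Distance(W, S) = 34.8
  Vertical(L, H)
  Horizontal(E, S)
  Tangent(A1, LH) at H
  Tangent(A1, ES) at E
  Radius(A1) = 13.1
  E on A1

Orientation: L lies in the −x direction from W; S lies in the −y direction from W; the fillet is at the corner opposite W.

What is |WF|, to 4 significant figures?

54.96

W is at the origin; W and L share the same y with |WL| = 63.6 and L on the −x side, so L = (-63.60, 0.000). W and S share the same x with |WS| = 34.8 and S on the −y side, so S = (0.000, -34.80). The virtual corner opposite W is at (-63.60, -34.80). Tangency of A1 to LH means the radius FH is perpendicular to LH and the tangent condition forces FE to be normal to ES, with radius 13.1, so the center F sits 13.1 in from both sides at F = (-50.50, -21.70). Then |WF| = |F − W| = 54.96.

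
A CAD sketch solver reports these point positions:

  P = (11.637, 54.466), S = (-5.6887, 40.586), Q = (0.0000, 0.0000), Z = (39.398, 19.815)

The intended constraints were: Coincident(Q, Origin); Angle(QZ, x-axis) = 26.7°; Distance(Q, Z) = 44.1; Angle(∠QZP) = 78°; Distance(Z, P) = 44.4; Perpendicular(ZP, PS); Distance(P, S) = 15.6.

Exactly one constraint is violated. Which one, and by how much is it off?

Distance(P, S) = 15.6 — off by 6.60.

Q = (0.00, 0.00) ✓; QZ at 26.70° ✓; |QZ| = 44.10 ✓; ∠QZP = 78.00° ✓; |ZP| = 44.40 ✓; ∠(ZP, PS) = 90.00° ✓; |PS| = 22.20 ✗.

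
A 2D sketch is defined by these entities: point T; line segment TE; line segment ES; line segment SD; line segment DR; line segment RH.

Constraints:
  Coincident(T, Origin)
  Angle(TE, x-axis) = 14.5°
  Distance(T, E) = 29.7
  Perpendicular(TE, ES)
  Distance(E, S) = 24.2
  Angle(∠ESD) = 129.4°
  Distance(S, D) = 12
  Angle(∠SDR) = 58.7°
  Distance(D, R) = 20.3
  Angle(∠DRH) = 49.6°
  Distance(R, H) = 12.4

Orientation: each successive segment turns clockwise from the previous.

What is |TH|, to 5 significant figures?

33.515

T is at the origin; TE runs at 14.5° with length 29.7, so E = (28.754, 7.4363). TE ⟂ ES, so ES runs at -75.500°; with |ES| = 24.2, S = (34.813, -15.993). ∠ESD = 129.4° gives SD at -126.10° from the x-axis; with |SD| = 12.0, D = (27.743, -25.689). ∠SDR = 58.7° gives DR at 112.60° from the x-axis; with |DR| = 20.3, R = (19.942, -6.9476). ∠DRH = 49.6° gives RH at -17.800° from the x-axis; with |RH| = 12.4, H = (31.748, -10.738). Then |TH| = |H − T| = 33.515.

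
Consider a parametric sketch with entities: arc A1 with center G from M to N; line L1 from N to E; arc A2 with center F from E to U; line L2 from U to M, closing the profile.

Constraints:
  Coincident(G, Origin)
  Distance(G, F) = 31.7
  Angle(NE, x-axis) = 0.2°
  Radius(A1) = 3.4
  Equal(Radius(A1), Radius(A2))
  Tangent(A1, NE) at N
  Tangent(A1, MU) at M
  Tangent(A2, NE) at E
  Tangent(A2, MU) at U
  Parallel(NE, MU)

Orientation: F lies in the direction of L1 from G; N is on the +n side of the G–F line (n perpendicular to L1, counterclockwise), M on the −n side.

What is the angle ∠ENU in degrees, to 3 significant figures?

12.1°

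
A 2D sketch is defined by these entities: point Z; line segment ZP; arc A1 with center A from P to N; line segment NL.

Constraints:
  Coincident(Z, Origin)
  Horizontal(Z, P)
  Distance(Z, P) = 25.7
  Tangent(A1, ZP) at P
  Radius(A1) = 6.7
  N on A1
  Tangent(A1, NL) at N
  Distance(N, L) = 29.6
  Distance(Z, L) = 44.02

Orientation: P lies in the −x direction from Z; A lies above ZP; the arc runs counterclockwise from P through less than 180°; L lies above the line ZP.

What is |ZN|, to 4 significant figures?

20.61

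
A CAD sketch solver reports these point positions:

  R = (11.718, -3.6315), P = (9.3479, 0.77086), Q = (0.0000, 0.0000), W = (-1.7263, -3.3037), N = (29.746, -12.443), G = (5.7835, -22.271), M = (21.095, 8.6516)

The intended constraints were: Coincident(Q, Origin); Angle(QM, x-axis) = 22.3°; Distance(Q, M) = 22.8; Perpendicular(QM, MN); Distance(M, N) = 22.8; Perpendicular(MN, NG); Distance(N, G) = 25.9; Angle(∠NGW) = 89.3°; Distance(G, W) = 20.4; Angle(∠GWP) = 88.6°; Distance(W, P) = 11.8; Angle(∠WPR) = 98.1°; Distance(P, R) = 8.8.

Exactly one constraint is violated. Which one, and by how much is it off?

Distance(P, R) = 8.8 — off by 3.80.

Q = (0.00, 0.00) ✓; QM at 22.30° ✓; |QM| = 22.80 ✓; ∠(QM, MN) = 90.00° ✓; |MN| = 22.80 ✓; ∠(MN, NG) = 90.00° ✓; |NG| = 25.90 ✓; ∠NGW = 89.30° ✓; |GW| = 20.40 ✓; ∠GWP = 88.60° ✓; |WP| = 11.80 ✓; ∠WPR = 98.10° ✓; |PR| = 5.000 ✗.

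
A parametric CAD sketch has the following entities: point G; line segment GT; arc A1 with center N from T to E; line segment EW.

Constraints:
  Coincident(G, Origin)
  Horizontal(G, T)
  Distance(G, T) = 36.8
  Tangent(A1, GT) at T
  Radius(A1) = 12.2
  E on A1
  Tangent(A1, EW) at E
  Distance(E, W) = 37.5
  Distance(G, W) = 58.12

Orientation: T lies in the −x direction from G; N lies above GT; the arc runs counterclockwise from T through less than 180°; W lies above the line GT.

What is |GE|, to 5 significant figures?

28.069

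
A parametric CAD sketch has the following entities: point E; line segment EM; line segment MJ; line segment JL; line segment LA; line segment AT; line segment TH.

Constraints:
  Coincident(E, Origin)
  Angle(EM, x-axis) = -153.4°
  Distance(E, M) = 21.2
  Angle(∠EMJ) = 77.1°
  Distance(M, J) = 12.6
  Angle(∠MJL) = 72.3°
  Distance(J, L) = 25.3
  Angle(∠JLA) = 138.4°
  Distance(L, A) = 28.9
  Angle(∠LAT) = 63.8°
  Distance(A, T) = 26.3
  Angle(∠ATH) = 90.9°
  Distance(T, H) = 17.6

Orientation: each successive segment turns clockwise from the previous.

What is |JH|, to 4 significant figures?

20.31

E is at the origin; EM runs at -153.4° with length 21.2, so M = (-18.96, -9.492). ∠EMJ = 77.1° gives MJ at 103.7° from the x-axis; with |MJ| = 12.6, J = (-21.94, 2.749). ∠MJL = 72.3° gives JL at -4.000° from the x-axis; with |JL| = 25.3, L = (3.298, 0.9842). ∠JLA = 138.4° gives LA at -45.60° from the x-axis; with |LA| = 28.9, A = (23.52, -19.66). ∠LAT = 63.8° gives AT at -161.8° from the x-axis; with |AT| = 26.3, T = (-1.466, -27.88). ∠ATH = 90.9° gives TH at 109.1° from the x-axis; with |TH| = 17.6, H = (-7.225, -11.25). Then |JH| = |H − J| = 20.31.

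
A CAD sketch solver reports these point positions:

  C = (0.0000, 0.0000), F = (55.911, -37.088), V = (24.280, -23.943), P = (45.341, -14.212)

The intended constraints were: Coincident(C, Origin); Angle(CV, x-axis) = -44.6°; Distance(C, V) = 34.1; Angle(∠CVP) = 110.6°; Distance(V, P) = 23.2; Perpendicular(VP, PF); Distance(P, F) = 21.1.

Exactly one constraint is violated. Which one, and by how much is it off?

Distance(P, F) = 21.1 — off by 4.10.

C = (0.00, 0.00) ✓; CV at -44.60° ✓; |CV| = 34.10 ✓; ∠CVP = 110.6° ✓; |VP| = 23.20 ✓; ∠(VP, PF) = 90.00° ✓; |PF| = 25.20 ✗.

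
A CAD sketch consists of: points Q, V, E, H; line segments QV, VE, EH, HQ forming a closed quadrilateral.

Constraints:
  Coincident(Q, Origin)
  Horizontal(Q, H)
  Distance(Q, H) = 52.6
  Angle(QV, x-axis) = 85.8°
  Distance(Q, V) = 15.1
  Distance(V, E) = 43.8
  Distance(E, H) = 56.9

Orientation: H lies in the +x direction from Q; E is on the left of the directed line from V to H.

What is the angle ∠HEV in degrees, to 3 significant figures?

62.8°

Checks: |VE| = 43.80 ✓; |EH| = 56.90 ✓.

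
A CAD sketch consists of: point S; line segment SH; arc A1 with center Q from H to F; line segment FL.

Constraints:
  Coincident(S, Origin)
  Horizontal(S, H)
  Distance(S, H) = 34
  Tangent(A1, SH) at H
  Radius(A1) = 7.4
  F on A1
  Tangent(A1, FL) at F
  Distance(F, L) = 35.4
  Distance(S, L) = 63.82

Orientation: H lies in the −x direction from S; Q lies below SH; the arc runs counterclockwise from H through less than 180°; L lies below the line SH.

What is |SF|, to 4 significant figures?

41.56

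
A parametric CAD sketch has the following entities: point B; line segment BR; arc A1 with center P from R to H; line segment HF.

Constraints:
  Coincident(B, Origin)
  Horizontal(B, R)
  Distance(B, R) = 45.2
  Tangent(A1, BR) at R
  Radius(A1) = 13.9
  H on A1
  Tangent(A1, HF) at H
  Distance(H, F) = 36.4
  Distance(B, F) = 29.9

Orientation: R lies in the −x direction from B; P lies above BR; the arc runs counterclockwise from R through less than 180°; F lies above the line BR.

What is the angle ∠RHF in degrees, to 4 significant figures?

158.6°

B is at the origin; B and R share the same y with |BR| = 45.2 and R on the −x side, so R = (-45.20, 0.000). Since A1 is tangent to BR there, PR ⟂ BR, so P = R + (0, 13.9) = (-45.20, 13.90). Since PH ⟂ HF (tangency), |PF| = √(13.9² + 36.4²) = 38.96 regardless of where H sits on A1. So F lies on both circle(B, 29.9) and circle(P, 38.96); the above-BR intersection is F = (-9.071, 28.49). H is the foot of the tangent from F: H = (-35.74, 3.716).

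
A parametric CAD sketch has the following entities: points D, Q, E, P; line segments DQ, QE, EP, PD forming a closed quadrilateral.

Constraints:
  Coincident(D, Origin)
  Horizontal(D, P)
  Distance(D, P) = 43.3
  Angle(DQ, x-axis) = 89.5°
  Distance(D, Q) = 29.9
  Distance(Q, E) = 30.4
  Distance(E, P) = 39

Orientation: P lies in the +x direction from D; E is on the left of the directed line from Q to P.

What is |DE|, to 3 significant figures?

47.3

D is at the origin; DP is horizontal with |DP| = 43.3 and P in +x, so P = (43.3, 0). DQ runs at 89.5° with |DQ| = 29.9, so Q = (0.261, 29.9). E is determined by |QE| = 30.4 and |EP| = 39.0 together: it lies at the intersection of circle(Q, 30.4) and circle(P, 39.0). With |QP| = 52.4, the foot of the radical line on QP is 20.5 from Q and the perpendicular offset is √(30.4² − 20.5²) = 22.4. Taking the left-of-QP solution: E = (29.9, 36.6).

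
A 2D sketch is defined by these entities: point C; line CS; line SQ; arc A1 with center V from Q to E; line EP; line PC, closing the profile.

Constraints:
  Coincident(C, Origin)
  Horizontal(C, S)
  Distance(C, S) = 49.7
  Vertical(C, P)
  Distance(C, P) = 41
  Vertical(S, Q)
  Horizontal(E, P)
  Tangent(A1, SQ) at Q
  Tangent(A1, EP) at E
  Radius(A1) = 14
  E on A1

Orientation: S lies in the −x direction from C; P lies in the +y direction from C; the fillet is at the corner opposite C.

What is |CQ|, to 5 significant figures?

56.560

The virtual corner opposite C is at (-49.700, 41.000). Since A1 is tangent to SQ there, VQ ⟂ SQ and A1 meets EP tangentially, so VE is at right angles to EP, with radius 14.0, so the center V sits 14.0 in from both sides at V = (-35.700, 27.000). That places the tangent points at Q = (-49.700, 27.000) on SQ and E = (-35.700, 41.000) on EP. Then |CQ| = |Q − C| = 56.560.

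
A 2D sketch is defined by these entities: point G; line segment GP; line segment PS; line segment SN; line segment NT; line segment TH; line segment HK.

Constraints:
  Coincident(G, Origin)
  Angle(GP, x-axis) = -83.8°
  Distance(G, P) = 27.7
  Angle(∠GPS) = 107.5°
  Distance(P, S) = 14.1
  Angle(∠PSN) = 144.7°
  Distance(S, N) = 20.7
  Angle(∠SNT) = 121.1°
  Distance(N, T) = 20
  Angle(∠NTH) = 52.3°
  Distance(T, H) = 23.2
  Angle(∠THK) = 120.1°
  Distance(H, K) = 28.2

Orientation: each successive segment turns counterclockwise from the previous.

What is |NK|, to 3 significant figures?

26.5

∠NTH = 52.3° gives TH at -149° from the x-axis; with |TH| = 23.2, H = (18.2, -13.8). ∠THK = 120.1° gives HK at -89.5° from the x-axis; with |HK| = 28.2, K = (18.5, -42.0). Then |NK| = |K − N| = 26.5.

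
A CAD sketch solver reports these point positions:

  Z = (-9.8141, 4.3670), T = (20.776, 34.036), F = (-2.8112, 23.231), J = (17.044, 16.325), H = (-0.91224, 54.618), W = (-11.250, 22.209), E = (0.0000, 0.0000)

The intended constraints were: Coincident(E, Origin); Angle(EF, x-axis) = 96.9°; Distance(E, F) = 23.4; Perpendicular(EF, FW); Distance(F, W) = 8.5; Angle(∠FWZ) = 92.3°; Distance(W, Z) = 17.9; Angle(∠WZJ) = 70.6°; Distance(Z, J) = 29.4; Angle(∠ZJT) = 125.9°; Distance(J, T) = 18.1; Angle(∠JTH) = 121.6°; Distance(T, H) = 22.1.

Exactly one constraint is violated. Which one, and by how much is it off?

Distance(T, H) = 22.1 — off by 7.80.

E = (0.00, 0.00) ✓; EF at 96.90° ✓; |EF| = 23.40 ✓; ∠(EF, FW) = 90.01° ✓; |FW| = 8.500 ✓; ∠FWZ = 92.30° ✓; |WZ| = 17.90 ✓; ∠WZJ = 70.60° ✓; |ZJ| = 29.40 ✓; ∠ZJT = 125.9° ✓; |JT| = 18.10 ✓; ∠JTH = 121.6° ✓; |TH| = 29.90 ✗.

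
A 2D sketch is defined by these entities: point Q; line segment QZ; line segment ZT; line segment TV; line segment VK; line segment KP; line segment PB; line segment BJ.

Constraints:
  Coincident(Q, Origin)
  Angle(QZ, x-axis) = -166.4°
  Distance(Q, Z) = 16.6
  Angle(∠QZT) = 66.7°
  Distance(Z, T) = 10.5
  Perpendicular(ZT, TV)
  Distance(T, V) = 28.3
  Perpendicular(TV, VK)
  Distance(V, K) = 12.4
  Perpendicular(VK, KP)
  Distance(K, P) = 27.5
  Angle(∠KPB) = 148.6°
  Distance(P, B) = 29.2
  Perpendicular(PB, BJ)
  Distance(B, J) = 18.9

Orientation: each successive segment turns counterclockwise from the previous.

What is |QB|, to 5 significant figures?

39.944

Q is at the origin; QZ runs at -166.4° with length 16.6, so Z = (-16.135, -3.9034). ∠QZT = 66.7° gives ZT at -53.100° from the x-axis; with |ZT| = 10.5, T = (-9.8301, -12.300). The perpendicularity gives TV at right angles to ZT, so TV runs at 36.900°; with |TV| = 28.3, V = (12.801, 4.6918). The perpendicularity gives VK at right angles to TV, so VK runs at 126.90°; with |VK| = 12.4, K = (5.3557, 14.608). The perpendicularity gives KP at right angles to VK, so KP runs at -143.10°; with |KP| = 27.5, P = (-16.636, -1.9036). ∠KPB = 148.6° gives PB at -111.70° from the x-axis; with |PB| = 29.2, B = (-27.432, -29.034). Then |QB| = |B − Q| = 39.944.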